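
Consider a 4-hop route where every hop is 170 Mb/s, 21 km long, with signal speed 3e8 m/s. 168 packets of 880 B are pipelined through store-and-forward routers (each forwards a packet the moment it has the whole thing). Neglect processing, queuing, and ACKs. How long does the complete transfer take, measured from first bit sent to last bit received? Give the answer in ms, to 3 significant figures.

7.36 ms

Per-hop transmission t_tx = L/R = 7040/170000000 = 0.0414118 ms.
Per-hop propagation t_prop = 21000/300000000 = 0.07 ms.
Pipeline fill: first packet needs 4·t_tx to clear all hops; remaining 167 packets each add one t_tx.
Total = (4+168-1)·t_tx + 4·t_prop = 171·0.0414118 + 4·0.07 = 7.36 ms.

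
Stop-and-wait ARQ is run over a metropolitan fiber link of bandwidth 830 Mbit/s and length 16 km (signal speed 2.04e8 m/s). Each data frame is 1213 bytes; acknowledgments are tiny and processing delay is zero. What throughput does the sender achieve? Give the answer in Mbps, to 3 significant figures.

57.6 Mbps

t_tx = L/R = 9704/830000000 = 1.16916e-05 s.
t_prop = 16000/204000000 = 7.84314e-05 s; RTT = 0.000156863 s.
Cycle = t_tx + RTT = 0.000168554 s.
Throughput = L / cycle = 9704 / 0.000168554 = 57.6 Mbps.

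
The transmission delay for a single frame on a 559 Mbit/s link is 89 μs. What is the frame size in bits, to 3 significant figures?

L = R × t_tx = 559000000 b/s × 8.9e-05 s = 49751 bits.

49800 bits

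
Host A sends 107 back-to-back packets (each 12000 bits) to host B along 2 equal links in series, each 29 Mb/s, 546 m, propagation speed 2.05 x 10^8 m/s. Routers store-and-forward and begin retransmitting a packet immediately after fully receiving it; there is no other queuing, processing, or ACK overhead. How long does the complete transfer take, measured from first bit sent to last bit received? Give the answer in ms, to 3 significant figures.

44.7 ms

Per-hop transmission t_tx = L/R = 12000/29000000 = 0.413793 ms.
Per-hop propagation t_prop = 546/2.05e+08 = 0.00266341 ms.
Pipeline fill: first packet needs 2·t_tx to clear all hops; remaining 106 packets each add one t_tx.
Total = (2+107-1)·t_tx + 2·t_prop = 108·0.413793 + 2·0.00266341 = 44.7 ms.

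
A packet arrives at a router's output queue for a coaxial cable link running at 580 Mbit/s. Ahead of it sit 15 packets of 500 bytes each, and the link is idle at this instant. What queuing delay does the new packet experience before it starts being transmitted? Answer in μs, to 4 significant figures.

103.4 μs

Each queued packet: L/R = 4000/580000000 = 6.89655 μs.
15 queued → 103.448 μs.
Queuing delay = 103.4 μs.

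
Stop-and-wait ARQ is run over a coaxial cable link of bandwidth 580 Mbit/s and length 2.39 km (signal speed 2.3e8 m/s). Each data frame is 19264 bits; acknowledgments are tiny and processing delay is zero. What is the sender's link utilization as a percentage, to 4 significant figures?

61.51 %

t_tx = L/R = 19264/580000000 = 3.32138e-05 s.
t_prop = 2390/2.3e+08 = 1.03913e-05 s; RTT = 2.07826e-05 s.
Cycle = t_tx + RTT = 5.39964e-05 s.
Utilization = t_tx / cycle = 3.32138e-05/5.39964e-05 = 61.51 %.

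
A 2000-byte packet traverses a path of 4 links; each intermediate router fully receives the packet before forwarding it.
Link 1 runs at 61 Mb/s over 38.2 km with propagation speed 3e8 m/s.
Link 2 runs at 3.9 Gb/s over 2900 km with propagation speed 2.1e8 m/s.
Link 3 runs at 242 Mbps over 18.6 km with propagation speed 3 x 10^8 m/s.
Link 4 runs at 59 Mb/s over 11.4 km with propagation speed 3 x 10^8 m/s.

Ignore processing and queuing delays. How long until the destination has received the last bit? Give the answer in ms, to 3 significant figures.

L = 2000 × 8 = 16000 bits.
Transmission delays (L/R per hop): 0.262295, 0.00410256, 0.0661157, 0.271186 ms; sum = 0.6037 ms.
Propagation delays (d/s per hop): 0.127333, 13.8095, 0.062, 0.038 ms; sum = 14.0369 ms.
End-to-end = 14.6 ms.

14.6 ms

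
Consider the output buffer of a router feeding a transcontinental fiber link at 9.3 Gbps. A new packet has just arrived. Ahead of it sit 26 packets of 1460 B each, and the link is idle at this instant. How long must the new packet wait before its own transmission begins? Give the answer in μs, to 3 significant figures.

Each queued packet: L/R = 11680/9300000000 = 1.25591 μs.
26 queued → 32.6538 μs.
Queuing delay = 32.7 μs.

32.7 μs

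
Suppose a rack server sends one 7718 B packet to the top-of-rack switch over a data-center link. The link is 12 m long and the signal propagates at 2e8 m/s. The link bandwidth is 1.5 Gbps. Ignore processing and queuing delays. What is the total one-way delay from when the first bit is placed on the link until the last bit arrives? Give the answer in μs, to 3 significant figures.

L = 7718 × 8 = 61744 bits.
Transmission delay = L/R = 61744 / 1500000000 = 41.1627 μs.
Propagation delay = d/s = 12 m / 200000000 m/s = 0.06 μs.
Total = 41.2 μs.

41.2 μs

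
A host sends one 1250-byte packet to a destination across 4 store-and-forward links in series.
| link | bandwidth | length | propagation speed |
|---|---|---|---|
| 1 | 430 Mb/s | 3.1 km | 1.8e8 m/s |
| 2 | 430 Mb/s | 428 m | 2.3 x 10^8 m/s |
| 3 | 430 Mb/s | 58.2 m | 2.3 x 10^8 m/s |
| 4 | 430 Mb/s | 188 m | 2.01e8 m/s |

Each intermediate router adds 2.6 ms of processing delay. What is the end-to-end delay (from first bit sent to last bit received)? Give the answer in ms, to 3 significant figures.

7.91 ms

L = 1250 × 8 = 10000 bits.
Transmission delay per hop = L/R = 10000/430000000 = 0.0232558 ms; 4 hops → 0.0930233 ms.
Propagation delays (d/s per hop): 0.0172222, 0.00186087, 0.000253043, 0.000935323 ms; sum = 0.0202715 ms.
Processing at 3 router(s): 3 × 2.6 ms = 7.8 ms.
End-to-end = 7.91 ms.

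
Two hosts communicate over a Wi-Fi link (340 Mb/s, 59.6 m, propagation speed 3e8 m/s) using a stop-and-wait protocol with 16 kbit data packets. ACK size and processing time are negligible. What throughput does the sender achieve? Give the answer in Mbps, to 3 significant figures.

337 Mbps

t_tx = L/R = 16000/340000000 = 4.70588e-05 s.
t_prop = 59.6/300000000 = 1.98667e-07 s; RTT = 3.97333e-07 s.
Cycle = t_tx + RTT = 4.74562e-05 s.
Throughput = L / cycle = 16000 / 4.74562e-05 = 337 Mbps.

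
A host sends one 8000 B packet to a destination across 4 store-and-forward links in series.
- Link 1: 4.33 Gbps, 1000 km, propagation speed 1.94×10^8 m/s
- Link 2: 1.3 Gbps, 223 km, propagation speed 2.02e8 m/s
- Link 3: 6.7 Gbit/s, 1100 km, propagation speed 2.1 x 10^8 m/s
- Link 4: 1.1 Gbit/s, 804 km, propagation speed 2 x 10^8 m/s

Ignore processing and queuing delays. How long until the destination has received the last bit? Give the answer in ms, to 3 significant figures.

L = 8000 × 8 = 64000 bits.
Transmission delays (L/R per hop): 0.0147806, 0.0492308, 0.00955224, 0.0581818 ms; sum = 0.131745 ms.
Propagation delays (d/s per hop): 5.15464, 1.10396, 5.2381, 4.02 ms; sum = 15.5167 ms.
End-to-end = 15.6 ms.

15.6 ms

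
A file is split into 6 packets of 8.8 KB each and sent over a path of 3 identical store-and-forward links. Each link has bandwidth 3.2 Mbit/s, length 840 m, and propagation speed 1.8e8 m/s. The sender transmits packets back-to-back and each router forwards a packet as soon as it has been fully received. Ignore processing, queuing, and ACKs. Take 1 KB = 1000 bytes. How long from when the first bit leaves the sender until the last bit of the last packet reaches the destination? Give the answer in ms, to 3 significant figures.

Per-hop transmission t_tx = L/R = 70400/3200000 = 22 ms.
Per-hop propagation t_prop = 840/180000000 = 0.00466667 ms.
Pipeline fill: first packet needs 3·t_tx to clear all hops; remaining 5 packets each add one t_tx.
Total = (3+6-1)·t_tx + 3·t_prop = 8·22 + 3·0.00466667 = 176 ms.

176 ms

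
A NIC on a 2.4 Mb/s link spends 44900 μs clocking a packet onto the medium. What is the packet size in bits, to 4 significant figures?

L = R × t_tx = 2400000 b/s × 0.0449 s = 107760 bits.

107800 bits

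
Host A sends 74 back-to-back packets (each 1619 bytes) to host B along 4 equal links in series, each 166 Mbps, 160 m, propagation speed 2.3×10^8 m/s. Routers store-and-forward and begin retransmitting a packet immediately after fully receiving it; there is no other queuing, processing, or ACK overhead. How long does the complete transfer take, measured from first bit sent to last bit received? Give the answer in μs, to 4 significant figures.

Per-hop transmission t_tx = L/R = 12952/166000000 = 78.0241 μs.
Per-hop propagation t_prop = 160/2.3e+08 = 0.695652 μs.
Pipeline fill: first packet needs 4·t_tx to clear all hops; remaining 73 packets each add one t_tx.
Total = (4+74-1)·t_tx + 4·t_prop = 77·78.0241 + 4·0.695652 = 6011 μs.

6011 μs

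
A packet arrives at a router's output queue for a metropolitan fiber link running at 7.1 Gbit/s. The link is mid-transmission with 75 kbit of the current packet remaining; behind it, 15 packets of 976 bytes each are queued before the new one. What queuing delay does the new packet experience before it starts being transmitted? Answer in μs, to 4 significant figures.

Each queued packet: L/R = 7808/7100000000 = 1.09972 μs.
15 queued → 16.4958 μs.
Plus remaining 75000 bits of current packet: 10.5634 μs.
Queuing delay = 27.06 μs.

27.06 μs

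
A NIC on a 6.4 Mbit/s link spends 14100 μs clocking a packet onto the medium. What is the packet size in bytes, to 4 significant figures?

11280 bytes

L = R × t_tx = 6400000 b/s × 0.0141 s = 90240 bits.
In bytes: 90240 / 8 = 11280 bytes.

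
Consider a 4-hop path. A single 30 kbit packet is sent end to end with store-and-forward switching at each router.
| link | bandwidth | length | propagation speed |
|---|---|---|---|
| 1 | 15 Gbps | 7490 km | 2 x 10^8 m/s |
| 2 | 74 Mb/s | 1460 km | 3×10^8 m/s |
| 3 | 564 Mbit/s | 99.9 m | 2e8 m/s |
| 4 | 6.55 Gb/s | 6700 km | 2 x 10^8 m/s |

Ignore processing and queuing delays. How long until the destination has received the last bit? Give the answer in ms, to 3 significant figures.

76.3 ms

L = 30000 bits.
Transmission delays (L/R per hop): 0.002, 0.405405, 0.0531915, 0.00458015 ms; sum = 0.465177 ms.
Propagation delays (d/s per hop): 37.45, 4.86667, 0.0004995, 33.5 ms; sum = 75.8172 ms.
End-to-end = 76.3 ms.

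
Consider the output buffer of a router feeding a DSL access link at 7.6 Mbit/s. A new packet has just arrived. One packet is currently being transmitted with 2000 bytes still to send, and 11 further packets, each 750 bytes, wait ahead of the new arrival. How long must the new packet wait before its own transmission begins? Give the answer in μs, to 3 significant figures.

10800 μs

Each queued packet: L/R = 6000/7600000 = 789.474 μs.
11 queued → 8684.21 μs.
Plus remaining 16000 bits of current packet: 2105.26 μs.
Queuing delay = 10800 μs.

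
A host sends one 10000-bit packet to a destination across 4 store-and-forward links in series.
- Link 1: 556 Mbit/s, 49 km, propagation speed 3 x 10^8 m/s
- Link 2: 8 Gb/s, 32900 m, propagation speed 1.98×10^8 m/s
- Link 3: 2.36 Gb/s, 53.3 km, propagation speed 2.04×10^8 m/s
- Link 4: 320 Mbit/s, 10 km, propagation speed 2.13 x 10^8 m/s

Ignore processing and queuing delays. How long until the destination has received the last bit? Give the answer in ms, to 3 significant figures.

Transmission delays (L/R per hop): 0.0179856, 0.00125, 0.00423729, 0.03125 ms; sum = 0.0547229 ms.
Propagation delays (d/s per hop): 0.163333, 0.166162, 0.261275, 0.0469484 ms; sum = 0.637718 ms.
End-to-end = 0.692 ms.

0.692 ms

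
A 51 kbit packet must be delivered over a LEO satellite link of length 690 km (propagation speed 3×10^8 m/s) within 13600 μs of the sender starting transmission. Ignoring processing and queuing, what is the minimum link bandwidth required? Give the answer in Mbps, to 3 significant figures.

Propagation delay = 690000 / 300000000 = 2300 μs.
Transmission budget = 13600 − 2300 = 11300 μs.
R ≥ L / t_tx = 51000 bits / 0.0113 s = 4.51 Mbps.

4.51 Mbps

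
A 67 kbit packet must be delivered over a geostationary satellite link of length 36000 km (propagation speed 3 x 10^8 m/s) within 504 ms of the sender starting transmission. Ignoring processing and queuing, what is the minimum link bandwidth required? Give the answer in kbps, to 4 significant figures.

174.5 kbps

Propagation delay = 36000000 / 300000000 = 120 ms.
Transmission budget = 504 − 120 = 384 ms.
R ≥ L / t_tx = 67000 bits / 0.384 s = 174.5 kbps.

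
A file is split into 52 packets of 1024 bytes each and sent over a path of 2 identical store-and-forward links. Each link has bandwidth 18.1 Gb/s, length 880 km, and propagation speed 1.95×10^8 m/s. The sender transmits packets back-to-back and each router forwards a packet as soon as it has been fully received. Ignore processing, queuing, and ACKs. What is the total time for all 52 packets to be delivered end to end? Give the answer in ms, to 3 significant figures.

9.05 ms

Per-hop transmission t_tx = L/R = 8192/18100000000 = 0.000452597 ms.
Per-hop propagation t_prop = 880000/195000000 = 4.51282 ms.
Pipeline fill: first packet needs 2·t_tx to clear all hops; remaining 51 packets each add one t_tx.
Total = (2+52-1)·t_tx + 2·t_prop = 53·0.000452597 + 2·4.51282 = 9.05 ms.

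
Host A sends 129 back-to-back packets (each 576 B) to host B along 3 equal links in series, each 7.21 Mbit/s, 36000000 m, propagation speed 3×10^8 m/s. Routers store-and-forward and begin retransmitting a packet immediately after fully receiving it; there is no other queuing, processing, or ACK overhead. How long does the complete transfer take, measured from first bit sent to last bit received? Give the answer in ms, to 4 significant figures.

443.7 ms

Per-hop transmission t_tx = L/R = 4608/7210000 = 0.639112 ms.
Per-hop propagation t_prop = 36000000/300000000 = 120 ms.
Pipeline fill: first packet needs 3·t_tx to clear all hops; remaining 128 packets each add one t_tx.
Total = (3+129-1)·t_tx + 3·t_prop = 131·0.639112 + 3·120 = 443.7 ms.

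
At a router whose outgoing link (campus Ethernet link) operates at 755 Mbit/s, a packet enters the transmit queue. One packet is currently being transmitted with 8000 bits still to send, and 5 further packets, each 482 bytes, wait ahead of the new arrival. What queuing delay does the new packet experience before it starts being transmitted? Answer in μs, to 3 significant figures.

36.1 μs

Each queued packet: L/R = 3856/755000000 = 5.10728 μs.
5 queued → 25.5364 μs.
Plus remaining 8000 bits of current packet: 10.596 μs.
Queuing delay = 36.1 μs.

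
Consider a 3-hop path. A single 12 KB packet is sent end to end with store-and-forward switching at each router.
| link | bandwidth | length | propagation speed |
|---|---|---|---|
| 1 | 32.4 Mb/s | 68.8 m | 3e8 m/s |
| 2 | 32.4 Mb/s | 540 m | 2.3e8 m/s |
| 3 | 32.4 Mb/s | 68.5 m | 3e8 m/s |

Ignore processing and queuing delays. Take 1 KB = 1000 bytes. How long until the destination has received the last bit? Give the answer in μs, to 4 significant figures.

L = 96000 bits.
Transmission delay per hop = L/R = 96000/32400000 = 2962.96 μs; 3 hops → 8888.89 μs.
Propagation delays (d/s per hop): 0.229333, 2.34783, 0.228333 μs; sum = 2.80549 μs.
End-to-end = 8892 μs.

8892 μs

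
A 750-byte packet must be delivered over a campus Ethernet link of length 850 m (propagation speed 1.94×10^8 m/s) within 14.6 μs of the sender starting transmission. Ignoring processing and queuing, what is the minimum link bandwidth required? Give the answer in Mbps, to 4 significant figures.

587.2 Mbps

L = 6000 bits.
Propagation delay = 850 / 194000000 = 4.38144 μs.
Transmission budget = 14.6 − 4.38144 = 10.2186 μs.
R ≥ L / t_tx = 6000 bits / 1.02186e-05 s = 587.2 Mbps.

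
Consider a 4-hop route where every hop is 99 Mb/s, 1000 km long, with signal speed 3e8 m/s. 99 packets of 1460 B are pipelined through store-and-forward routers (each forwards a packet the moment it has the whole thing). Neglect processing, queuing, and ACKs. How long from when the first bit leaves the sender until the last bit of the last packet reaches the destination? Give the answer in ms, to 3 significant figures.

Per-hop transmission t_tx = L/R = 11680/99000000 = 0.11798 ms.
Per-hop propagation t_prop = 1000000/300000000 = 3.33333 ms.
Pipeline fill: first packet needs 4·t_tx to clear all hops; remaining 98 packets each add one t_tx.
Total = (4+99-1)·t_tx + 4·t_prop = 102·0.11798 + 4·3.33333 = 25.4 ms.

25.4 ms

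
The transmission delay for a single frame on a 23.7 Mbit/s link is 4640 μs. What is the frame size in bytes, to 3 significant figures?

L = R × t_tx = 23700000 b/s × 0.00464 s = 109968 bits.
In bytes: 109968 / 8 = 13700 bytes.

13700 bytes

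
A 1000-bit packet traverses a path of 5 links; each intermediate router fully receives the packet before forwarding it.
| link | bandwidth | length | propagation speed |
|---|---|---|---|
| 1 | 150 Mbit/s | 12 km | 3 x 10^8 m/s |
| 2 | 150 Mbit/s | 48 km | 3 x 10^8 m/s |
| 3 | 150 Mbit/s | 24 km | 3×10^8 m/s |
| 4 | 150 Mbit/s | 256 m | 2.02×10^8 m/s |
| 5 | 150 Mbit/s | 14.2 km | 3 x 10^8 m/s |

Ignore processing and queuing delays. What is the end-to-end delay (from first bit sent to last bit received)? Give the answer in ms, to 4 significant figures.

0.3619 ms

Transmission delay per hop = L/R = 1000/150000000 = 0.00666667 ms; 5 hops → 0.0333333 ms.
Propagation delays (d/s per hop): 0.04, 0.16, 0.08, 0.00126733, 0.0473333 ms; sum = 0.328601 ms.
End-to-end = 0.3619 ms.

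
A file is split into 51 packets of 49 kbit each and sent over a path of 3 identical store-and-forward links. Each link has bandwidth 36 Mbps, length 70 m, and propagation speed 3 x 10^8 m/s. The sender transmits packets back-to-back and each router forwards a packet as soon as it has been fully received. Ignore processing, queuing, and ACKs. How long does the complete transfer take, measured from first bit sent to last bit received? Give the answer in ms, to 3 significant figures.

Per-hop transmission t_tx = L/R = 49000/36000000 = 1.36111 ms.
Per-hop propagation t_prop = 70/300000000 = 0.000233333 ms.
Pipeline fill: first packet needs 3·t_tx to clear all hops; remaining 50 packets each add one t_tx.
Total = (3+51-1)·t_tx + 3·t_prop = 53·1.36111 + 3·0.000233333 = 72.1 ms.

72.1 ms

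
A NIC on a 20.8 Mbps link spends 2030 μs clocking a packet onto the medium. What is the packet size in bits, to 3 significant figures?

42200 bits

L = R × t_tx = 20800000 b/s × 0.00203 s = 42224 bits.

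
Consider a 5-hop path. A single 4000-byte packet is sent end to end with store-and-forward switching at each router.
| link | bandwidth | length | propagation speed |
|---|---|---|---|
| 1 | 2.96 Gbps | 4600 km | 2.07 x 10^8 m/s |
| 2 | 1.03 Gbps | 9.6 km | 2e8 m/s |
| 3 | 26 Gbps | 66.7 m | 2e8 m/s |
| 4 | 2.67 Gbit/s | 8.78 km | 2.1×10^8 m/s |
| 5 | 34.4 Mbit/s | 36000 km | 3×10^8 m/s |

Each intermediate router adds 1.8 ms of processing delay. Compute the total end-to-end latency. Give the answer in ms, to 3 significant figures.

L = 4000 × 8 = 32000 bits.
Transmission delays (L/R per hop): 0.0108108, 0.031068, 0.00123077, 0.011985, 0.930233 ms; sum = 0.985327 ms.
Propagation delays (d/s per hop): 22.2222, 0.048, 0.0003335, 0.0418095, 120 ms; sum = 142.312 ms.
Processing at 4 router(s): 4 × 1.8 ms = 7.2 ms.
End-to-end = 150 ms.

150 ms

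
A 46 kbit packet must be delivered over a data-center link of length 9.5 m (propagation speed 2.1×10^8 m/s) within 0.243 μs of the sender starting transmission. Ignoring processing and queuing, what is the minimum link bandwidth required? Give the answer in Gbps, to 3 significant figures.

233 Gbps

Propagation delay = 9.5 / 210000000 = 0.0452381 μs.
Transmission budget = 0.243 − 0.0452381 = 0.197762 μs.
R ≥ L / t_tx = 46000 bits / 1.97762e-07 s = 233 Gbps.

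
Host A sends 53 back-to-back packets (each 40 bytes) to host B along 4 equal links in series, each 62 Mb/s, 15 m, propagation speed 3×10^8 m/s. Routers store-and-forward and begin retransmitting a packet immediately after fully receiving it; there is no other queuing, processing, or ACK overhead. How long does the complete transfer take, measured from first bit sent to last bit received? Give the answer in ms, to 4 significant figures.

0.2892 ms

Per-hop transmission t_tx = L/R = 320/62000000 = 0.00516129 ms.
Per-hop propagation t_prop = 15/300000000 = 5e-05 ms.
Pipeline fill: first packet needs 4·t_tx to clear all hops; remaining 52 packets each add one t_tx.
Total = (4+53-1)·t_tx + 4·t_prop = 56·0.00516129 + 4·5e-05 = 0.2892 ms.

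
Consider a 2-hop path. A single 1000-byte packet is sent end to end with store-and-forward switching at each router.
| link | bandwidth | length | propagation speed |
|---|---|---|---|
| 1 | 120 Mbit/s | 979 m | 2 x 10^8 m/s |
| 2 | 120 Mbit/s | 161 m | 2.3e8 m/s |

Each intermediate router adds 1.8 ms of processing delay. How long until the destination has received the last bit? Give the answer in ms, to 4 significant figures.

1.939 ms

L = 1000 × 8 = 8000 bits.
Transmission delay per hop = L/R = 8000/120000000 = 0.0666667 ms; 2 hops → 0.133333 ms.
Propagation delays (d/s per hop): 0.004895, 0.0007 ms; sum = 0.005595 ms.
Processing at 1 router(s): 1 × 1.8 ms = 1.8 ms.
End-to-end = 1.939 ms.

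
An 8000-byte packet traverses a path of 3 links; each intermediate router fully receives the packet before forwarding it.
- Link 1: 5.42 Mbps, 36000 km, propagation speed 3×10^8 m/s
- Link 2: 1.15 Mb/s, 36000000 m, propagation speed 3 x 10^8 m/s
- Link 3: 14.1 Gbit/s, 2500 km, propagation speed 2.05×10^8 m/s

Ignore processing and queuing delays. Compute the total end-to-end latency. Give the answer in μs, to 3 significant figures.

L = 8000 × 8 = 64000 bits.
Transmission delays (L/R per hop): 11808.1, 55652.2, 4.53901 μs; sum = 67464.8 μs.
Propagation delays (d/s per hop): 120000, 120000, 12195.1 μs; sum = 252195 μs.
End-to-end = 320000 μs.

320000 μs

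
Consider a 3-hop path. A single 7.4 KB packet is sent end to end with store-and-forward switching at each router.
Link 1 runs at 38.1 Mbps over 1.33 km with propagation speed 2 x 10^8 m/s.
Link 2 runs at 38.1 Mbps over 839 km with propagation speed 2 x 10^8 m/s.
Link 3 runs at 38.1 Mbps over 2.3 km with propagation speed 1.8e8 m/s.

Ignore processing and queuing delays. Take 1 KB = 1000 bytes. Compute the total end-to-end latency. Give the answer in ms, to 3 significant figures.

L = 59200 bits.
Transmission delay per hop = L/R = 59200/38100000 = 1.55381 ms; 3 hops → 4.66142 ms.
Propagation delays (d/s per hop): 0.00665, 4.195, 0.0127778 ms; sum = 4.21443 ms.
End-to-end = 8.88 ms.

8.88 ms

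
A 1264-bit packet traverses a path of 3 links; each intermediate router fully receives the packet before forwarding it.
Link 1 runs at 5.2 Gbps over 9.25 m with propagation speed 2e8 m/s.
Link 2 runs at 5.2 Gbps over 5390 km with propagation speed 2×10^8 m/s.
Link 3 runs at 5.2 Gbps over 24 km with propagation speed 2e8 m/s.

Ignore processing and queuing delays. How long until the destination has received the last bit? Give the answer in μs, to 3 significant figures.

Transmission delay per hop = L/R = 1264/5200000000 = 0.243077 μs; 3 hops → 0.729231 μs.
Propagation delays (d/s per hop): 0.04625, 26950, 120 μs; sum = 27070 μs.
End-to-end = 27100 μs.

27100 μs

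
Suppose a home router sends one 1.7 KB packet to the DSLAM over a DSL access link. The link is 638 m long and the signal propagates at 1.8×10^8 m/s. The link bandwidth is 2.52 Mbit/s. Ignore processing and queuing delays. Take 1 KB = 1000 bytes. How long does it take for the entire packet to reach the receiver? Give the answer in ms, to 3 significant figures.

5.40 ms

L = 13600 bits.
Transmission delay = L/R = 13600 / 2520000 = 5.39683 ms.
Propagation delay = d/s = 638 m / 180000000 m/s = 0.00354444 ms.
Total = 5.40 ms.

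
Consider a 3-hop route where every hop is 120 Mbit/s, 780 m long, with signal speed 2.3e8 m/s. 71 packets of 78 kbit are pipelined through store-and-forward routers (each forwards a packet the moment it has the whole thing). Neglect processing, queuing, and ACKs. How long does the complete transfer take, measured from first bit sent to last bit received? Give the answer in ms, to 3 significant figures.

Per-hop transmission t_tx = L/R = 78000/120000000 = 0.65 ms.
Per-hop propagation t_prop = 780/2.3e+08 = 0.0033913 ms.
Pipeline fill: first packet needs 3·t_tx to clear all hops; remaining 70 packets each add one t_tx.
Total = (3+71-1)·t_tx + 3·t_prop = 73·0.65 + 3·0.0033913 = 47.5 ms.

47.5 ms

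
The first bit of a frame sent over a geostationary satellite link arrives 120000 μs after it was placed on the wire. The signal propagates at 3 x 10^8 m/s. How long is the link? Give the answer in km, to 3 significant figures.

d = s × t_prop = 300000000 × 0.12 = 36000 km.

36000 km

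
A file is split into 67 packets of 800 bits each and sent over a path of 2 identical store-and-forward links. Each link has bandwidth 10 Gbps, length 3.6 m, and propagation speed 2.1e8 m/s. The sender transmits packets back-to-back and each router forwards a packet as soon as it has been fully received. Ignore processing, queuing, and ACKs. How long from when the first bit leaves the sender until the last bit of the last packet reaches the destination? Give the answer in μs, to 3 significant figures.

5.47 μs

Per-hop transmission t_tx = L/R = 800/10000000000 = 0.08 μs.
Per-hop propagation t_prop = 3.6/210000000 = 0.0171429 μs.
Pipeline fill: first packet needs 2·t_tx to clear all hops; remaining 66 packets each add one t_tx.
Total = (2+67-1)·t_tx + 2·t_prop = 68·0.08 + 2·0.0171429 = 5.47 μs.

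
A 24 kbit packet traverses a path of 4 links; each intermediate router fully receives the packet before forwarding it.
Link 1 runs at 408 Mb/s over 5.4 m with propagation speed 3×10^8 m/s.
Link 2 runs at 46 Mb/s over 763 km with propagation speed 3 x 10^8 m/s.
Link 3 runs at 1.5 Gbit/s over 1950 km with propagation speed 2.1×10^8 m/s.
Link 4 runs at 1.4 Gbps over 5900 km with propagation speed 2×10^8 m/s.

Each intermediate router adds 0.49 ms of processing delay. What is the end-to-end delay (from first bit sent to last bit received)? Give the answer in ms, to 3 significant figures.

L = 24000 bits.
Transmission delays (L/R per hop): 0.0588235, 0.521739, 0.016, 0.0171429 ms; sum = 0.613706 ms.
Propagation delays (d/s per hop): 1.8e-05, 2.54333, 9.28571, 29.5 ms; sum = 41.3291 ms.
Processing at 3 router(s): 3 × 0.49 ms = 1.47 ms.
End-to-end = 43.4 ms.

43.4 ms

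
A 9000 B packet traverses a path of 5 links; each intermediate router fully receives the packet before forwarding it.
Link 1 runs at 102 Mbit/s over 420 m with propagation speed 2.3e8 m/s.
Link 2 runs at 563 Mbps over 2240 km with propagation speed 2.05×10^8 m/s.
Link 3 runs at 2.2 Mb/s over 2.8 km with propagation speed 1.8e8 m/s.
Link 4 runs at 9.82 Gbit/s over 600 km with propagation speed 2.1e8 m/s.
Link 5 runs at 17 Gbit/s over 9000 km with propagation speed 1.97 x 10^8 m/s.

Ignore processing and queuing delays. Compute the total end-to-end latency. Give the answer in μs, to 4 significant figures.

93060 μs

L = 9000 × 8 = 72000 bits.
Transmission delays (L/R per hop): 705.882, 127.886, 32727.3, 7.33198, 4.23529 μs; sum = 33572.6 μs.
Propagation delays (d/s per hop): 1.82609, 10926.8, 15.5556, 2857.14, 45685.3 μs; sum = 59486.6 μs.
End-to-end = 93060 μs.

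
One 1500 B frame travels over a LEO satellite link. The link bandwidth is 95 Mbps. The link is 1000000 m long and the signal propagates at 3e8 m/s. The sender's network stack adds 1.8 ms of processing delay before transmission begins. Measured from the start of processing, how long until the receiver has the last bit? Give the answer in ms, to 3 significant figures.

L = 1500 × 8 = 12000 bits.
Transmission delay = L/R = 12000 / 95000000 = 0.126316 ms.
Propagation delay = d/s = 1000000 m / 300000000 m/s = 3.33333 ms.
Plus processing delay 1.8 ms = 1.8 ms.
Total = 5.26 ms.

5.26 ms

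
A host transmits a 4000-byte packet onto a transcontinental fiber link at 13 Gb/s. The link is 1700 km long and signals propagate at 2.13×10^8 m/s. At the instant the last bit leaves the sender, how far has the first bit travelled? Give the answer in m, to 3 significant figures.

524 m

t_tx = L/R = 32000/13000000000 = 2.46154e-06 s.
Distance = s × t_tx = 213000000 × 2.46154e-06 = 524 m.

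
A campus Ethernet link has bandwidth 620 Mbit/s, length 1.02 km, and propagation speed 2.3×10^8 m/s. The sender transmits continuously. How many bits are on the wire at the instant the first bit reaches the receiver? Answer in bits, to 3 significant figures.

2750 bits

Propagation delay = 1020 / 2.3e+08 = 4.43478e-06 s.
BDP = R × t_prop = 620000000 × 4.43478e-06 = 2749.57 bits.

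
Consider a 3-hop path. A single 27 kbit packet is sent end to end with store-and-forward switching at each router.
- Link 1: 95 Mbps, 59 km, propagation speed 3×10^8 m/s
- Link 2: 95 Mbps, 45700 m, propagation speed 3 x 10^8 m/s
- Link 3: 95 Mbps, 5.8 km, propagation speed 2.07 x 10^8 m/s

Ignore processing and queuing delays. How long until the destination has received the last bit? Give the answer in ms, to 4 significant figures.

1.230 ms

L = 27000 bits.
Transmission delay per hop = L/R = 27000/95000000 = 0.284211 ms; 3 hops → 0.852632 ms.
Propagation delays (d/s per hop): 0.196667, 0.152333, 0.0280193 ms; sum = 0.377019 ms.
End-to-end = 1.230 ms.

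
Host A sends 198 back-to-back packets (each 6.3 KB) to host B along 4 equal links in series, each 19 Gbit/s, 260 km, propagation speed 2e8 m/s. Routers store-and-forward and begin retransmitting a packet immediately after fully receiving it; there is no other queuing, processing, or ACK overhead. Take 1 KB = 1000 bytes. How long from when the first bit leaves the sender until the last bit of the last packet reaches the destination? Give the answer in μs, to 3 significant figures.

Per-hop transmission t_tx = L/R = 50400/19000000000 = 2.65263 μs.
Per-hop propagation t_prop = 260000/200000000 = 1300 μs.
Pipeline fill: first packet needs 4·t_tx to clear all hops; remaining 197 packets each add one t_tx.
Total = (4+198-1)·t_tx + 4·t_prop = 201·2.65263 + 4·1300 = 5730 μs.

5730 μs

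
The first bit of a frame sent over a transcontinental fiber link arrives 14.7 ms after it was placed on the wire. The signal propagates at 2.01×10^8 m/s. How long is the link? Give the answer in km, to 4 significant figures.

2955 km

d = s × t_prop = 2.01e+08 × 0.0147 = 2955 km.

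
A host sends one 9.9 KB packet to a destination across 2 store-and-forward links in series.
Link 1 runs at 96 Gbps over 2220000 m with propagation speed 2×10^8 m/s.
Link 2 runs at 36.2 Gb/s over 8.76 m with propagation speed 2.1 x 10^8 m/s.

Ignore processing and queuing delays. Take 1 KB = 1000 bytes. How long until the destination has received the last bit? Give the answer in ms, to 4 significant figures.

L = 79200 bits.
Transmission delays (L/R per hop): 0.000825, 0.00218785 ms; sum = 0.00301285 ms.
Propagation delays (d/s per hop): 11.1, 4.17143e-05 ms; sum = 11.1 ms.
End-to-end = 11.10 ms.

11.10 ms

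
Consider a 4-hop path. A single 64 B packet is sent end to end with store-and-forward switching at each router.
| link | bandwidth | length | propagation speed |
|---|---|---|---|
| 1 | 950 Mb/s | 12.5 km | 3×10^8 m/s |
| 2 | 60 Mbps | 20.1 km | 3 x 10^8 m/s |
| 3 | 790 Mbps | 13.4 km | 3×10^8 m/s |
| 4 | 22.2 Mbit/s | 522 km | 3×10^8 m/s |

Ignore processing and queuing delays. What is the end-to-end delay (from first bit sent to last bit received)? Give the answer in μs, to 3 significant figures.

1930 μs

L = 64 × 8 = 512 bits.
Transmission delays (L/R per hop): 0.538947, 8.53333, 0.648101, 23.0631 μs; sum = 32.7834 μs.
Propagation delays (d/s per hop): 41.6667, 67, 44.6667, 1740 μs; sum = 1893.33 μs.
End-to-end = 1930 μs.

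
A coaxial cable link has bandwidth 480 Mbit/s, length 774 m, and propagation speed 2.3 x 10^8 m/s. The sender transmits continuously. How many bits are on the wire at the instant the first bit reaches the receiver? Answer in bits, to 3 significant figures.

1620 bits

Propagation delay = 774 / 2.3e+08 = 3.36522e-06 s.
BDP = R × t_prop = 480000000 × 3.36522e-06 = 1615.3 bits.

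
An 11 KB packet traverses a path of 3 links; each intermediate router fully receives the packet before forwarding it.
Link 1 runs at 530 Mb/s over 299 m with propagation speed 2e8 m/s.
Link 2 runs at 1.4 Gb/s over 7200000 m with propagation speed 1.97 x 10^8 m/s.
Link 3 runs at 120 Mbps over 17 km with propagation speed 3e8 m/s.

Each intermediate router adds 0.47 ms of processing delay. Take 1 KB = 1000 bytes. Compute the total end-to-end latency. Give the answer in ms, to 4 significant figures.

L = 88000 bits.
Transmission delays (L/R per hop): 0.166038, 0.0628571, 0.733333 ms; sum = 0.962228 ms.
Propagation delays (d/s per hop): 0.001495, 36.5482, 0.0566667 ms; sum = 36.6064 ms.
Processing at 2 router(s): 2 × 0.47 ms = 0.94 ms.
End-to-end = 38.51 ms.

38.51 ms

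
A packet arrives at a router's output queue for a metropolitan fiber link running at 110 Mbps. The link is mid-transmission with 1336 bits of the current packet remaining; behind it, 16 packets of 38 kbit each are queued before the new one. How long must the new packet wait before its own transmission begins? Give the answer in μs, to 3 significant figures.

5540 μs

Each queued packet: L/R = 38000/110000000 = 345.455 μs.
16 queued → 5527.27 μs.
Plus remaining 1336 bits of current packet: 12.1455 μs.
Queuing delay = 5540 μs.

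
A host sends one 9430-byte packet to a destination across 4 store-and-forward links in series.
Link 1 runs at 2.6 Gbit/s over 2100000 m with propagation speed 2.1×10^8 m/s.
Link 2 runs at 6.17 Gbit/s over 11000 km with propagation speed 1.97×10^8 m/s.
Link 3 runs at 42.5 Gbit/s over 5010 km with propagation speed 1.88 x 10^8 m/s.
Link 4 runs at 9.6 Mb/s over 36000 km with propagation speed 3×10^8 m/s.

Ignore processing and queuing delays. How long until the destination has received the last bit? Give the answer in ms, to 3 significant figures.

L = 9430 × 8 = 75440 bits.
Transmission delays (L/R per hop): 0.0290154, 0.0122269, 0.00177506, 7.85833 ms; sum = 7.90135 ms.
Propagation delays (d/s per hop): 10, 55.8376, 26.6489, 120 ms; sum = 212.486 ms.
End-to-end = 220 ms.

220 ms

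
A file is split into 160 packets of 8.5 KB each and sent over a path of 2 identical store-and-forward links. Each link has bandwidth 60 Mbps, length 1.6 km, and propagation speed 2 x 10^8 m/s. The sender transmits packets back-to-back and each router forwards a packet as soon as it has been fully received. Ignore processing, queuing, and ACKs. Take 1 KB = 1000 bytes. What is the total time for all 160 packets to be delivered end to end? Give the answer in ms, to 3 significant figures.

182 ms

Per-hop transmission t_tx = L/R = 68000/60000000 = 1.13333 ms.
Per-hop propagation t_prop = 1600/200000000 = 0.008 ms.
Pipeline fill: first packet needs 2·t_tx to clear all hops; remaining 159 packets each add one t_tx.
Total = (2+160-1)·t_tx + 2·t_prop = 161·1.13333 + 2·0.008 = 182 ms.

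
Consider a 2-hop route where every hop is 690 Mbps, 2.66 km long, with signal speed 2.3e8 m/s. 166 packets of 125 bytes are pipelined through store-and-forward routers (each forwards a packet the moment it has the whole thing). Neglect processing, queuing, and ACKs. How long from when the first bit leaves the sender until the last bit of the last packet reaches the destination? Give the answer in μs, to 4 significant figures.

Per-hop transmission t_tx = L/R = 1000/690000000 = 1.44928 μs.
Per-hop propagation t_prop = 2660/2.3e+08 = 11.5652 μs.
Pipeline fill: first packet needs 2·t_tx to clear all hops; remaining 165 packets each add one t_tx.
Total = (2+166-1)·t_tx + 2·t_prop = 167·1.44928 + 2·11.5652 = 265.2 μs.

265.2 μs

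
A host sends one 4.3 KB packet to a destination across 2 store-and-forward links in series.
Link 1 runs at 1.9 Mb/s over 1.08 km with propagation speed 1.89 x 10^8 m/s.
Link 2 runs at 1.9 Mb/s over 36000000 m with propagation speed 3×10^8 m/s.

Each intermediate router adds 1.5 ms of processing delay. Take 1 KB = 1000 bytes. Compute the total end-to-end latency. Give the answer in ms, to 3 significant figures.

L = 34400 bits.
Transmission delay per hop = L/R = 34400/1900000 = 18.1053 ms; 2 hops → 36.2105 ms.
Propagation delays (d/s per hop): 0.00571429, 120 ms; sum = 120.006 ms.
Processing at 1 router(s): 1 × 1.5 ms = 1.5 ms.
End-to-end = 158 ms.

158 ms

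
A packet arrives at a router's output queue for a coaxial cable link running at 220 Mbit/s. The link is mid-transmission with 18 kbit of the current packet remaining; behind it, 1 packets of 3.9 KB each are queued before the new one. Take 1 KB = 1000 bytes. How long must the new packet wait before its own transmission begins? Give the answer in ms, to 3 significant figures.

0.224 ms

Each queued packet: L/R = 31200/220000000 = 0.141818 ms.
1 queued → 0.141818 ms.
Plus remaining 18000 bits of current packet: 0.0818182 ms.
Queuing delay = 0.224 ms.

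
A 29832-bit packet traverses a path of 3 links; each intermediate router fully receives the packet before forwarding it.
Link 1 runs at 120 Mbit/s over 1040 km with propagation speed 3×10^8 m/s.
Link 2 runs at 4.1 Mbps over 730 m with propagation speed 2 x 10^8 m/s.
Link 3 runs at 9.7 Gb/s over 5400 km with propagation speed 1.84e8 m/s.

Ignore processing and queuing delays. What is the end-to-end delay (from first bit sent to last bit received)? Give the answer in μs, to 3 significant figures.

40300 μs

Transmission delays (L/R per hop): 248.6, 7276.1, 3.07546 μs; sum = 7527.77 μs.
Propagation delays (d/s per hop): 3466.67, 3.65, 29347.8 μs; sum = 32818.1 μs.
End-to-end = 40300 μs.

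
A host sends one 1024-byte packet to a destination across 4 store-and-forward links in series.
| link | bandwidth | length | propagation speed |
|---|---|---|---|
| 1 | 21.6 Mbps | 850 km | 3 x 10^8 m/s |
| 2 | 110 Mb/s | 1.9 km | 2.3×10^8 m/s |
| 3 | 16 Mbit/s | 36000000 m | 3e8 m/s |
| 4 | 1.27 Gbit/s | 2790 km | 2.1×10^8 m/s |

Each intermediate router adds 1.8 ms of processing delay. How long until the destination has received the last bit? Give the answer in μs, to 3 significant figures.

142000 μs

L = 1024 × 8 = 8192 bits.
Transmission delays (L/R per hop): 379.259, 74.4727, 512, 6.45039 μs; sum = 972.182 μs.
Propagation delays (d/s per hop): 2833.33, 8.26087, 120000, 13285.7 μs; sum = 136127 μs.
Processing at 3 router(s): 3 × 1.8 ms = 5400 μs.
End-to-end = 142000 μs.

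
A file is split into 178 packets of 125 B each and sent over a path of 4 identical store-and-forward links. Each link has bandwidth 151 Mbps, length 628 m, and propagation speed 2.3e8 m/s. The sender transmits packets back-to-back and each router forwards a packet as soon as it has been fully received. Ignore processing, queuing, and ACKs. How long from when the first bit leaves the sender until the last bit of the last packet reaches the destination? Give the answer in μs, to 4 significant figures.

1210 μs

Per-hop transmission t_tx = L/R = 1000/151000000 = 6.62252 μs.
Per-hop propagation t_prop = 628/2.3e+08 = 2.73043 μs.
Pipeline fill: first packet needs 4·t_tx to clear all hops; remaining 177 packets each add one t_tx.
Total = (4+178-1)·t_tx + 4·t_prop = 181·6.62252 + 4·2.73043 = 1210 μs.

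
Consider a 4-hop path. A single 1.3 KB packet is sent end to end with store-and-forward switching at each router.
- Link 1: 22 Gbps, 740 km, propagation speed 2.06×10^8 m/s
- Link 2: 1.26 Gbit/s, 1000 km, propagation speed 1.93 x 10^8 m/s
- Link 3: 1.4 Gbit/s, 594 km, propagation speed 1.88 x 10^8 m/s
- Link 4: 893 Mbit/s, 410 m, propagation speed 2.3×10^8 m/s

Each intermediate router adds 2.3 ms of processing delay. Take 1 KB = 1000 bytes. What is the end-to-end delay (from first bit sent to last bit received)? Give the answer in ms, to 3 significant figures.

18.9 ms

L = 10400 bits.
Transmission delays (L/R per hop): 0.000472727, 0.00825397, 0.00742857, 0.0116461 ms; sum = 0.0278014 ms.
Propagation delays (d/s per hop): 3.59223, 5.18135, 3.15957, 0.00178261 ms; sum = 11.9349 ms.
Processing at 3 router(s): 3 × 2.3 ms = 6.9 ms.
End-to-end = 18.9 ms.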